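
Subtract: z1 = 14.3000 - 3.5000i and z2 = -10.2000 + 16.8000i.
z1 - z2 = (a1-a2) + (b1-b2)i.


Real: 14.3 + 10.2 = 24.5
Imag: -3.5 - 16.8 = -20.3

24.5000 - 20.3000i


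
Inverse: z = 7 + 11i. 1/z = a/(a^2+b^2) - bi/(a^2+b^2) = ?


|z|^2 = 49+121 = 170
1/z = (7 - 11i)/170

1/z = 0.0412 - 0.0647i


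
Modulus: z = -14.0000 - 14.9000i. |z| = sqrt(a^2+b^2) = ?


|z| = sqrt((-14)^2 + (-14.9)^2) = sqrt(196 + 222.01) = sqrt(418.01) = 20.4453

|z| = 20.4453


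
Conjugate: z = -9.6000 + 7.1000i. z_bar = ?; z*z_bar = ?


z_bar = -9.6000 - 7.1000i
z*z_bar = (-9.6)^2 + 7.1^2 = 92.16 + 50.41 = 142.57

z_bar = -9.6000 - 7.1000i, z*z_bar = 142.57


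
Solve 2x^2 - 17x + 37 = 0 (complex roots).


disc = (-17)^2 - 4*2*37 = 289 - 296 = -7
sqrt(|disc|) = sqrt(7) = 2.6458
Real part = 17/(2*2) = 4.2500
Imag part = 2.6458/(2*2) = 0.6614

4.2500 ± 0.6614i


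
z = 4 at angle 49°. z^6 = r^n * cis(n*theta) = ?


r^6 = 4^6 = 4096
n*theta = 6*49° = 294° = 294° (mod 360)
a = 4096*cos(294°) = 1665.9933
b = 4096*sin(294°) = -3741.8822

4096 cis(294°) = 1665.9933 - 3741.8822i


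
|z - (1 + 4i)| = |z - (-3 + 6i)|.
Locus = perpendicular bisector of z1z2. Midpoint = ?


Equal distances means the locus is the perpendicular bisector of z1 and z2.
Midpoint = ((1+(-3))/2, (4+6)/2) = (-1.0000, 5.0000)

Perpendicular bisector through (-1.0000, 5.0000)


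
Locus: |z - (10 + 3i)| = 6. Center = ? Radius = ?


|z - z0| = r is a circle with center z0 and radius r.
Center = (10, 3), radius = 6

Circle with center (10, 3) and radius 6


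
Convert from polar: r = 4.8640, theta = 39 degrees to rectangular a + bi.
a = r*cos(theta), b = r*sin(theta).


a = 4.8640*cos(39°) = 4.8640*0.777146 = 3.7800
b = 4.8640*sin(39°) = 4.8640*0.62932 = 3.0610

3.7800 + 3.0610i


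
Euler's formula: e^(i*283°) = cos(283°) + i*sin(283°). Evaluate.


cos(283°) = 0.2250
sin(283°) = -0.9744

e^(i*283°) = 0.2250 - 0.9744i


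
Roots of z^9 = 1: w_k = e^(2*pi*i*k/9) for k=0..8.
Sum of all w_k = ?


The sum of all 9th roots of unity is 0.
Geometric series: (1 - w^9)/(1 - w) = (1-1)/(1-w) = 0 since w^9 = 1, w ≠ 1.
Alternatively: coefficient of z^8 in z^9 - 1 is 0.

0


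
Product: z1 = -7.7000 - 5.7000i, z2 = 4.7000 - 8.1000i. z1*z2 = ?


Real = -7.7*4.7 - (-5.7)*(-8.1) = -36.19 - 46.17 = -82.36
Imag = -7.7*(-8.1) + 4.7*(-5.7) = 62.37 - (26.79) = 35.58

-82.3600 + 35.5800i


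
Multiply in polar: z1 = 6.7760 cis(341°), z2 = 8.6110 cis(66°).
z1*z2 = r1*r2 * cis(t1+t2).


r = 6.7760 * 8.6110 = 58.3481
theta = 341° + 66° = 407° = 47° (mod 360)

58.3481 cis(47°)


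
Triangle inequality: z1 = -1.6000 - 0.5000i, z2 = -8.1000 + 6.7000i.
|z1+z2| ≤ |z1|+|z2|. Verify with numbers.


|z1| = sqrt((-1.6)^2 + (-0.5)^2) = sqrt(2.81) = 1.6763
|z2| = sqrt((-8.1)^2 + 6.7^2) = sqrt(110.5) = 10.5119
z1+z2 = -9.7000 + 6.2000i
|z1+z2| = sqrt(132.53) = 11.5122
|z1|+|z2| = 1.6763 + 10.5119 = 12.1882

|z1+z2| = 11.5122 ≤ |z1|+|z2| = 12.1882 (verified)


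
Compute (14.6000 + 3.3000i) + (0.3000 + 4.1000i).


Real: 14.6 + 0.3 = 14.9
Imag: 3.3 + 4.1 = 7.4

14.9000 + 7.4000i


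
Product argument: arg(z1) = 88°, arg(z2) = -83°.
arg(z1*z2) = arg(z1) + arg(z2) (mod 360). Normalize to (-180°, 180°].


arg(z1*z2) = 88° - 83° = 5°
Normalized to (-180°, 180°]: 5°

5°


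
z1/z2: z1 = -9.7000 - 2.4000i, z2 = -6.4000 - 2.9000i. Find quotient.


Conjugate of z2 = -6.4000 + 2.9000i
Numerator: (-9.7000 - 2.4000i)(-6.4000 + 2.9000i) = 69.0400 - 12.7700i
Denominator: (-6.4)^2 + (-2.9)^2 = 49.37
Result = (69.0400 - 12.7700i)/49.37

1.3984 - 0.2587i


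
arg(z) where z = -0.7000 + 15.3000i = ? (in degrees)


Re = -0.7, Im = 15.3
arg = atan2(15.3, -0.7) = 92.6195 degrees

arg(z) = 92.6195 degrees


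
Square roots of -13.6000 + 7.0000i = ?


|z| = sqrt(184.96+49) = 15.2958
sqrt((|z|+a)/2) = sqrt((15.2958+(-13.6))/2) = sqrt(0.8479) = 0.9208
sqrt((|z|-a)/2) = sqrt((15.2958-(-13.6))/2) = sqrt(14.4479) = 3.8010

±(0.9208 + 3.8010i) i.e. 0.9208 + 3.8010i and -0.9208 - 3.8010i


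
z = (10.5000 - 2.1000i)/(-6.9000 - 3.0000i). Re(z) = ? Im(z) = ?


Multiply by conjugate: (10.5000 - 2.1000i)(-6.9000 + 3.0000i) / ((-6.9)^2 + (-3)^2)
Numerator real = 10.5*(-6.9) - (2.1)*(-3) = -66.15
Numerator imag = -2.1*(-6.9) - 10.5*(-3) = 45.99
Denominator = 56.61
Re(z) = -66.15/56.61 = -1.1685
Im(z) = 45.99/56.61 = 0.8124

Re(z) = -1.1685, Im(z) = 0.8124


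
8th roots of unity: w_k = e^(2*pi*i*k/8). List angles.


The 8th roots of unity are cis(360k/8°) for k=0..7
Angle step = 360/8 = 45°
Primitive root: cis(45°)
Primitive root = 0.7071 + 0.7071i

8 roots at angles: 0°, 45°, 90°, 135°, 180°, 225°, 270°, 315°


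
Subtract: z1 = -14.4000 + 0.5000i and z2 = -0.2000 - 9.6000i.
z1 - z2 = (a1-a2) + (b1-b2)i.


Real: -14.4 + 0.2 = -14.2
Imag: 0.5 + 9.6 = 10.1

-14.2000 + 10.1000i


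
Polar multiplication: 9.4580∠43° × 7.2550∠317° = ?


r = 9.4580 * 7.2550 = 68.6178
theta = 43° + 317° = 360° = 0° (mod 360)

68.6178 cis(0°)


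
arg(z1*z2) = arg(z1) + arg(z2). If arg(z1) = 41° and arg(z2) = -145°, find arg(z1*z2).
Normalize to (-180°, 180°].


arg(z1*z2) = 41° - 145° = -104°
Normalized to (-180°, 180°]: -104°

-104°


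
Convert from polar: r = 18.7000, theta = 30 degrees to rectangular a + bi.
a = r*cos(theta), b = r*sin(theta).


a = 18.7000*cos(30°) = 18.7000*0.866025 = 16.1947
b = 18.7000*sin(30°) = 18.7000*0.5 = 9.3500

16.1947 + 9.3500i


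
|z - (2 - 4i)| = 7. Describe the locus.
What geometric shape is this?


|z - z0| = r is a circle with center z0 and radius r.
Center = (2, -4), radius = 7

Circle with center (2, -4) and radius 7


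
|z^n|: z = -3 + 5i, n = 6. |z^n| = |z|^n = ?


|z| = sqrt(9+25) = sqrt(34) = 5.8310
|z^6| = |z|^6 = (sqrt(34))^6 = 34^3 = 39304

|z^6| = 39304


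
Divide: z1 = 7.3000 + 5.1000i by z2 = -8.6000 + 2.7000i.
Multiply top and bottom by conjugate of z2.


Conjugate of z2 = -8.6000 - 2.7000i
Numerator: (7.3000 + 5.1000i)(-8.6000 - 2.7000i) = -49.0100 - 63.5700i
Denominator: (-8.6)^2 + 2.7^2 = 81.25
Result = (-49.0100 - 63.5700i)/81.25

-0.6032 - 0.7824i


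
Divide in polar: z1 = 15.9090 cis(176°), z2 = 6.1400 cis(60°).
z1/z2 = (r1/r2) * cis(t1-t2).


r = 15.9090 / 6.1400 = 2.5910
theta = 176° - 60° = 116° = 116° (mod 360)

2.5910 cis(116°)


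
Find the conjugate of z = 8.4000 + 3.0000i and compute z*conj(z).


z_bar = 8.4000 - 3.0000i
z*z_bar = 8.4^2 + 3^2 = 70.56 + 9 = 79.56

z_bar = 8.4000 - 3.0000i, z*z_bar = 79.56


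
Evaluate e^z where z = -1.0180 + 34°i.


e^-1.0180 = 0.3613
cos(34°) = 0.829
sin(34°) = 0.5592
Real = 0.3613*0.829 = 0.2995
Imag = 0.3613*0.5592 = 0.2020

0.2995 + 0.2020i


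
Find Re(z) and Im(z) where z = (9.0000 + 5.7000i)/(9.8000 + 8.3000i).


Multiply by conjugate: (9.0000 + 5.7000i)(9.8000 - 8.3000i) / (9.8^2 + 8.3^2)
Numerator real = 9*9.8 + 5.7*8.3 = 135.51
Numerator imag = 5.7*9.8 - 9*8.3 = -18.84
Denominator = 164.93
Re(z) = 135.51/164.93 = 0.8216
Im(z) = -18.84/164.93 = -0.1142

Re(z) = 0.8216, Im(z) = -0.1142


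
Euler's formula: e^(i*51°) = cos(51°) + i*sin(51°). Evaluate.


cos(51°) = 0.6293
sin(51°) = 0.7771

e^(i*51°) = 0.6293 + 0.7771i


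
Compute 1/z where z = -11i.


|z|^2 = 0+121 = 121
1/z = (0 + 11i)/121

1/z = 0 + 0.0909i


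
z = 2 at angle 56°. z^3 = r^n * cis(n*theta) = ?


r^3 = 2^3 = 8
n*theta = 3*56° = 168° = 168° (mod 360)
a = 8*cos(168°) = -7.8252
b = 8*sin(168°) = 1.6633

8 cis(168°) = -7.8252 + 1.6633i


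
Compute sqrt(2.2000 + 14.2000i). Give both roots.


|z| = sqrt(4.84+201.64) = 14.3694
sqrt((|z|+a)/2) = sqrt((14.3694+2.2)/2) = sqrt(8.2847) = 2.8783
sqrt((|z|-a)/2) = sqrt((14.3694-2.2)/2) = sqrt(6.0847) = 2.4667

±(2.8783 + 2.4667i) i.e. 2.8783 + 2.4667i and -2.8783 - 2.4667i


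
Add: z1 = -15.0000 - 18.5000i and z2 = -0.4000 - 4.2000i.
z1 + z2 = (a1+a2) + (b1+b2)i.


Real: -15 - 0.4 = -15.4
Imag: -18.5 - 4.2 = -22.7

-15.4000 - 22.7000i


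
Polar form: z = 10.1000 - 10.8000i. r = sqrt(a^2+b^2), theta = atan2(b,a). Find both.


r = sqrt(102.01+116.64) = sqrt(218.65) = 14.7868
theta = atan2(-10.8, 10.1) = -46.9183 degrees

r = 14.7868, theta = -46.9183 degrees


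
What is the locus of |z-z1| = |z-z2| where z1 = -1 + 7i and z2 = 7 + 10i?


Equal distances means the locus is the perpendicular bisector of z1 and z2.
Midpoint = ((-1+7)/2, (7+10)/2) = (3.0000, 8.5000)

Perpendicular bisector through (3.0000, 8.5000)


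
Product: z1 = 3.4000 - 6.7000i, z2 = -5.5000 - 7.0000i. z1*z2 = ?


Real = 3.4*(-5.5) - (-6.7)*(-7) = -18.7 - 46.9 = -65.6
Imag = 3.4*(-7) - (5.5)*(-6.7) = -23.8 + 36.85 = 13.05

-65.6000 + 13.0500i


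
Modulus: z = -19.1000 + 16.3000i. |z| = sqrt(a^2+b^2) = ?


|z| = sqrt((-19.1)^2 + 16.3^2) = sqrt(364.81 + 265.69) = sqrt(630.5) = 25.1098

|z| = 25.1098


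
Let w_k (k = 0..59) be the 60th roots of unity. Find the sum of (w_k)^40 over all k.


The roots are w_k = w^k with w = e^(2*pi*i/60), and (w^k)^40 = (w^40)^k.
So S = 1 + u + u^2 + ... + u^(59) with u = w^40.
40 = 0*60 + 40, so 40 is not a multiple of 60: u = w^40 ≠ 1 (w is a primitive 60th root), while u^60 = (w^60)^40 = 1.
Geometric series: S = (1 - u^60)/(1 - u) = (1 - 1)/(1 - u) = 0

S = 0


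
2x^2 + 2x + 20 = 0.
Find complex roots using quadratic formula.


disc = 2^2 - 4*2*20 = 4 - 160 = -156
sqrt(|disc|) = sqrt(156) = 12.4900
Real part = -2/(2*2) = -0.5000
Imag part = 12.4900/(2*2) = 3.1225

-0.5000 ± 3.1225i


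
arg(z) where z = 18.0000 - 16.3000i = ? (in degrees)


Re = 18, Im = -16.3
arg = atan2(-16.3, 18) = -42.1626 degrees

arg(z) = -42.1626 degrees


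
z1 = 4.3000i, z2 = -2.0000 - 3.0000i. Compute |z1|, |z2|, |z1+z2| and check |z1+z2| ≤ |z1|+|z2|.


|z1| = sqrt(0^2 + 4.3^2) = sqrt(18.49) = 4.3000
|z2| = sqrt((-2)^2 + (-3)^2) = sqrt(13) = 3.6056
z1+z2 = -2.0000 + 1.3000i
|z1+z2| = sqrt(5.69) = 2.3854
|z1|+|z2| = 4.3000 + 3.6056 = 7.9056

|z1+z2| = 2.3854 ≤ |z1|+|z2| = 7.9056 (verified)


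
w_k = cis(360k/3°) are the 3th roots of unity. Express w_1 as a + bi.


Angle = 360*1/3 = 120°
a = cos(120°) = -0.5000
b = sin(120°) = 0.8660

-0.5000 + 0.8660i


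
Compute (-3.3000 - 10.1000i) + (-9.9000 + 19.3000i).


Real: -3.3 - 9.9 = -13.2
Imag: -10.1 + 19.3 = 9.2

-13.2000 + 9.2000i


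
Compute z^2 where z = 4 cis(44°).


r^2 = 4^2 = 16
n*theta = 2*44° = 88° = 88° (mod 360)
a = 16*cos(88°) = 0.5584
b = 16*sin(88°) = 15.9903

16 cis(88°) = 0.5584 + 15.9903i


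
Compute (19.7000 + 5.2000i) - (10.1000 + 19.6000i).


Real: 19.7 - 10.1 = 9.6
Imag: 5.2 - 19.6 = -14.4

9.6000 - 14.4000i


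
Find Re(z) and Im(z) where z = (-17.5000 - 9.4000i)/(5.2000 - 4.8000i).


Multiply by conjugate: (-17.5000 - 9.4000i)(5.2000 + 4.8000i) / (5.2^2 + (-4.8)^2)
Numerator real = -17.5*5.2 - (9.4)*(-4.8) = -45.88
Numerator imag = -9.4*5.2 - (-17.5)*(-4.8) = -132.88
Denominator = 50.08
Re(z) = -45.88/50.08 = -0.9161
Im(z) = -132.88/50.08 = -2.6534

Re(z) = -0.9161, Im(z) = -2.6534


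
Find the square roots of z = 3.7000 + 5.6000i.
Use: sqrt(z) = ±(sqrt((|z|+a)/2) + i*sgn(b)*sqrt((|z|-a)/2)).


|z| = sqrt(13.69+31.36) = 6.7119
sqrt((|z|+a)/2) = sqrt((6.7119+3.7)/2) = sqrt(5.2060) = 2.2817
sqrt((|z|-a)/2) = sqrt((6.7119-3.7)/2) = sqrt(1.5060) = 1.2272

±(2.2817 + 1.2272i) i.e. 2.2817 + 1.2272i and -2.2817 - 1.2272i


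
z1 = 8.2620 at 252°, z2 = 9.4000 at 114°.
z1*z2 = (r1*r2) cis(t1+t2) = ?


r = 8.2620 * 9.4000 = 77.6628
theta = 252° + 114° = 366° = 6° (mod 360)

77.6628 cis(6°)


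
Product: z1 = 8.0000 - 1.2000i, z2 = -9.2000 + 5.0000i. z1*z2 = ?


Real = 8*(-9.2) - (-1.2)*5 = -73.6 - (-6) = -67.6
Imag = 8*5 - (9.2)*(-1.2) = 40 + 11.04 = 51.04

-67.6000 + 51.0400i


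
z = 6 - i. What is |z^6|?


|z| = sqrt(36+1) = sqrt(37) = 6.0828
|z^6| = |z|^6 = (sqrt(37))^6 = 37^3 = 50653

|z^6| = 50653


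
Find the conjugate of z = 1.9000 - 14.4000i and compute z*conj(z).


z_bar = 1.9000 + 14.4000i
z*z_bar = 1.9^2 + (-14.4)^2 = 3.61 + 207.36 = 210.97

z_bar = 1.9000 + 14.4000i, z*z_bar = 210.97


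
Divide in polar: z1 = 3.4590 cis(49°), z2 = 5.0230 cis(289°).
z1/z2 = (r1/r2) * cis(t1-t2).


r = 3.4590 / 5.0230 = 0.6886
theta = 49° - 289° = -240° = 120° (mod 360)

0.6886 cis(120°)


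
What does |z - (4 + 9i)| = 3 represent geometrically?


|z - z0| = r is a circle with center z0 and radius r.
Center = (4, 9), radius = 3

Circle with center (4, 9) and radius 3


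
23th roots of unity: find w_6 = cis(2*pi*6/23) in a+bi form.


Angle = 360*6/23 = 93.913°
a = cos(93.913°) = -0.0682
b = sin(93.913°) = 0.9977

-0.0682 + 0.9977i


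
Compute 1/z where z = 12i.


|z|^2 = 0+144 = 144
1/z = (0 - 12i)/144

1/z = 0 - 0.0833i


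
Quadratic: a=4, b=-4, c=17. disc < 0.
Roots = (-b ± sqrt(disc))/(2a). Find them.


disc = (-4)^2 - 4*4*17 = 16 - 272 = -256
sqrt(|disc|) = sqrt(256) = 16.0000
Real part = 4/(2*4) = 0.5000
Imag part = 16.0000/(2*4) = 2.0000

0.5000 ± 2.0000i


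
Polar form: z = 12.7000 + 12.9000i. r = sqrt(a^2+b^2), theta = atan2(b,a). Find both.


r = sqrt(161.29+166.41) = sqrt(327.7) = 18.1025
theta = atan2(12.9, 12.7) = 45.4476 degrees

r = 18.1025, theta = 45.4476 degrees


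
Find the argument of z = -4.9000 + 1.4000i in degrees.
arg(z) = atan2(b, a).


Re = -4.9, Im = 1.4
arg = atan2(1.4, -4.9) = 164.0546 degrees

arg(z) = 164.0546 degrees


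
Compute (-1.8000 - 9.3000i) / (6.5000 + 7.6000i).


Conjugate of z2 = 6.5000 - 7.6000i
Numerator: (-1.8000 - 9.3000i)(6.5000 - 7.6000i) = -82.3800 - 46.7700i
Denominator: 6.5^2 + 7.6^2 = 100.01
Result = (-82.3800 - 46.7700i)/100.01

-0.8237 - 0.4677i


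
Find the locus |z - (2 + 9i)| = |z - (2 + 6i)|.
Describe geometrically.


Equal distances means the locus is the perpendicular bisector of z1 and z2.
Midpoint = ((2+2)/2, (9+6)/2) = (2.0000, 7.5000)

Perpendicular bisector through (2.0000, 7.5000)


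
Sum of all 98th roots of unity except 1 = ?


With w = e^(2*pi*i/98), all 98 of the 98th roots of unity w^0 = 1, w, ..., w^(97) sum to 0: 1 + w + ... + w^(97) = (1 - w^98)/(1 - w) = 0 since w^98 = 1, w ≠ 1.
Removing the root 1: w + w^2 + ... + w^(97) = 0 - 1 = -1

Sum = -1


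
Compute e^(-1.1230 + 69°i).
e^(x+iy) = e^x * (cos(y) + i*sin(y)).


e^-1.1230 = 0.3253
cos(69°) = 0.3584
sin(69°) = 0.9336
Real = 0.3253*0.3584 = 0.1166
Imag = 0.3253*0.9336 = 0.3037

0.1166 + 0.3037i


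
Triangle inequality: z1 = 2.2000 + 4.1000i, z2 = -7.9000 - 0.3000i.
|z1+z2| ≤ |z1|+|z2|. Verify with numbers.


|z1| = sqrt(2.2^2 + 4.1^2) = sqrt(21.65) = 4.6530
|z2| = sqrt((-7.9)^2 + (-0.3)^2) = sqrt(62.5) = 7.9057
z1+z2 = -5.7000 + 3.8000i
|z1+z2| = sqrt(46.93) = 6.8505
|z1|+|z2| = 4.6530 + 7.9057 = 12.5587

|z1+z2| = 6.8505 ≤ |z1|+|z2| = 12.5587 (verified)


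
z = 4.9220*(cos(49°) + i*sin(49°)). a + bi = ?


a = 4.9220*cos(49°) = 4.9220*0.65606 = 3.2291
b = 4.9220*sin(49°) = 4.9220*0.75471 = 3.7147

3.2291 + 3.7147i


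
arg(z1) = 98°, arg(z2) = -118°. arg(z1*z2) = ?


arg(z1*z2) = 98° - 118° = -20°
Normalized to (-180°, 180°]: -20°

-20°


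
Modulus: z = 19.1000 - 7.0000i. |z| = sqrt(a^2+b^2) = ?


|z| = sqrt(19.1^2 + (-7)^2) = sqrt(364.81 + 49) = sqrt(413.81) = 20.3423

|z| = 20.3423


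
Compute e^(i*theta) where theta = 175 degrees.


cos(175°) = -0.9962
sin(175°) = 0.0872

e^(i*175°) = -0.9962 + 0.0872i


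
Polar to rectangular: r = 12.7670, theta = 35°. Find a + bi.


a = 12.7670*cos(35°) = 12.7670*0.81915 = 10.4581
b = 12.7670*sin(35°) = 12.7670*0.57358 = 7.3229

10.4581 + 7.3229i


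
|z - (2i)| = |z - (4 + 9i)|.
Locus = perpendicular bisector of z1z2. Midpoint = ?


Equal distances means the locus is the perpendicular bisector of z1 and z2.
Midpoint = ((0+4)/2, (2+9)/2) = (2.0000, 5.5000)

Perpendicular bisector through (2.0000, 5.5000)


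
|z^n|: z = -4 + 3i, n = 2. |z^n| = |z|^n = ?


|z| = sqrt(16+9) = sqrt(25) = 5
|z^2| = |z|^2 = 5^2 = 25

|z^2| = 25


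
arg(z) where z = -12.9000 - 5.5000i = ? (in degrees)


Re = -12.9, Im = -5.5
arg = atan2(-5.5, -12.9) = -156.9087 degrees

arg(z) = -156.9087 degrees


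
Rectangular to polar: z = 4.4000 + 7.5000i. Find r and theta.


r = sqrt(19.36+56.25) = sqrt(75.61) = 8.6954
theta = atan2(7.5, 4.4) = 59.6013 degrees

r = 8.6954, theta = 59.6013 degrees


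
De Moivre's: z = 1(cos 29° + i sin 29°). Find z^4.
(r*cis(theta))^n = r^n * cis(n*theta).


r^4 = 1^4 = 1
n*theta = 4*29° = 116° = 116° (mod 360)
a = 1*cos(116°) = -0.4384
b = 1*sin(116°) = 0.8988

1 cis(116°) = -0.4384 + 0.8988i


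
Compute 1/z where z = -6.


|z|^2 = 36+0 = 36
1/z = (-6 - 0i)/36

1/z = -0.1667 + 0i


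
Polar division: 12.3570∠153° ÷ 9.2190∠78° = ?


r = 12.3570 / 9.2190 = 1.3404
theta = 153° - 78° = 75° = 75° (mod 360)

1.3404 cis(75°)


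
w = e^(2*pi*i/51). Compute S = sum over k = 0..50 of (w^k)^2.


The roots are w_k = w^k with w = e^(2*pi*i/51), and (w^k)^2 = (w^2)^k.
So S = 1 + u + u^2 + ... + u^(50) with u = w^2.
2 = 0*51 + 2, so 2 is not a multiple of 51: u = w^2 ≠ 1 (w is a primitive 51th root), while u^51 = (w^51)^2 = 1.
Geometric series: S = (1 - u^51)/(1 - u) = (1 - 1)/(1 - u) = 0

S = 0


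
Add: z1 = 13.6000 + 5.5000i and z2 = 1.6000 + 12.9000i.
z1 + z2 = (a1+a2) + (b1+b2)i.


Real: 13.6 + 1.6 = 15.2
Imag: 5.5 + 12.9 = 18.4

15.2000 + 18.4000i


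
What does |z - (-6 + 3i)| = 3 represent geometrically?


|z - z0| = r is a circle with center z0 and radius r.
Center = (-6, 3), radius = 3

Circle with center (-6, 3) and radius 3


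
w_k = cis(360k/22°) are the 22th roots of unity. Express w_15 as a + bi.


Angle = 360*15/22 = 245.4545°
a = cos(245.4545°) = -0.4154
b = sin(245.4545°) = -0.9096

-0.4154 - 0.9096i


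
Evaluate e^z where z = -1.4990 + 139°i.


e^-1.4990 = 0.22335
cos(139°) = -0.7547
sin(139°) = 0.6561
Real = 0.22335*(-0.7547) = -0.1686
Imag = 0.22335*0.6561 = 0.1465

-0.1686 + 0.1465i


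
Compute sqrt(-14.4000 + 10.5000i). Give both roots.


|z| = sqrt(207.36+110.25) = 17.8216
sqrt((|z|+a)/2) = sqrt((17.8216+(-14.4))/2) = sqrt(1.7108) = 1.3080
sqrt((|z|-a)/2) = sqrt((17.8216-(-14.4))/2) = sqrt(16.1108) = 4.0138

±(1.3080 + 4.0138i) i.e. 1.3080 + 4.0138i and -1.3080 - 4.0138i


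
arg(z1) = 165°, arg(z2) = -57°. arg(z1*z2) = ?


arg(z1*z2) = 165° - 57° = 108°
Normalized to (-180°, 180°]: 108°

108°


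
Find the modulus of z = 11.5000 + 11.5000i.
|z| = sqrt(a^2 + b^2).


|z| = sqrt(11.5^2 + 11.5^2) = sqrt(132.25 + 132.25) = sqrt(264.5) = 16.2635

|z| = 16.2635


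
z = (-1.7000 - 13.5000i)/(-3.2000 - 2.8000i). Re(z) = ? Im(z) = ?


Multiply by conjugate: (-1.7000 - 13.5000i)(-3.2000 + 2.8000i) / ((-3.2)^2 + (-2.8)^2)
Numerator real = -1.7*(-3.2) - (13.5)*(-2.8) = 43.24
Numerator imag = -13.5*(-3.2) - (-1.7)*(-2.8) = 38.44
Denominator = 18.08
Re(z) = 43.24/18.08 = 2.3916
Im(z) = 38.44/18.08 = 2.1261

Re(z) = 2.3916, Im(z) = 2.1261


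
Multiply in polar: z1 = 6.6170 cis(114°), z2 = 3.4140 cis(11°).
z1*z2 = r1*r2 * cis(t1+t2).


r = 6.6170 * 3.4140 = 22.5904
theta = 114° + 11° = 125° = 125° (mod 360)

22.5904 cis(125°)


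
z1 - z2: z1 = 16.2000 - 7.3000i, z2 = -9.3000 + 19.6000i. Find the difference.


Real: 16.2 + 9.3 = 25.5
Imag: -7.3 - 19.6 = -26.9

25.5000 - 26.9000i


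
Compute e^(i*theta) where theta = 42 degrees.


cos(42°) = 0.7431
sin(42°) = 0.6691

e^(i*42°) = 0.7431 + 0.6691i


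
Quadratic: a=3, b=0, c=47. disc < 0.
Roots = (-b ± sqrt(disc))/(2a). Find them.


disc = 0^2 - 4*3*47 = 0 - 564 = -564
sqrt(|disc|) = sqrt(564) = 23.7487
Real part = 0/(2*3) = 0
Imag part = 23.7487/(2*3) = 3.9581

0 ± 3.9581i


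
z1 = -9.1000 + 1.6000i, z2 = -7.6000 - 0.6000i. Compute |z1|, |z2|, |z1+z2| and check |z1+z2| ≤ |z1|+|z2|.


|z1| = sqrt((-9.1)^2 + 1.6^2) = sqrt(85.37) = 9.2396
|z2| = sqrt((-7.6)^2 + (-0.6)^2) = sqrt(58.12) = 7.6236
z1+z2 = -16.7000 + i
|z1+z2| = sqrt(279.89) = 16.7299
|z1|+|z2| = 9.2396 + 7.6236 = 16.8632

|z1+z2| = 16.7299 ≤ |z1|+|z2| = 16.8632 (verified)


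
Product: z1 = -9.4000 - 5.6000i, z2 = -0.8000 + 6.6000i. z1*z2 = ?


Real = -9.4*(-0.8) - (-5.6)*6.6 = 7.52 - (-36.96) = 44.48
Imag = -9.4*6.6 - (0.8)*(-5.6) = -62.04 + 4.48 = -57.56

44.4800 - 57.5600i


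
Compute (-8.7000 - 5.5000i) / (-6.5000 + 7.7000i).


Conjugate of z2 = -6.5000 - 7.7000i
Numerator: (-8.7000 - 5.5000i)(-6.5000 - 7.7000i) = 14.2000 + 102.7400i
Denominator: (-6.5)^2 + 7.7^2 = 101.54
Result = (14.2000 + 102.7400i)/101.54

0.1398 + 1.0118i


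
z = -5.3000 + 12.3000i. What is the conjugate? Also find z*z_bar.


z_bar = -5.3000 - 12.3000i
z*z_bar = (-5.3)^2 + 12.3^2 = 28.09 + 151.29 = 179.38

z_bar = -5.3000 - 12.3000i, z*z_bar = 179.38


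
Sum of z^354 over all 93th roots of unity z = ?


The roots are w_k = w^k with w = e^(2*pi*i/93), and (w^k)^354 = (w^354)^k.
So S = 1 + u + u^2 + ... + u^(92) with u = w^354.
354 = 3*93 + 75, so 354 is not a multiple of 93: u = (w^93)^3 * w^75 = w^75 ≠ 1 (w is a primitive 93th root), while u^93 = (w^93)^354 = 1.
Geometric series: S = (1 - u^93)/(1 - u) = (1 - 1)/(1 - u) = 0

S = 0


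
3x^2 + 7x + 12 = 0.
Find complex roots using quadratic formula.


disc = 7^2 - 4*3*12 = 49 - 144 = -95
sqrt(|disc|) = sqrt(95) = 9.7468
Real part = -7/(2*3) = -1.1667
Imag part = 9.7468/(2*3) = 1.6245

-1.1667 ± 1.6245i


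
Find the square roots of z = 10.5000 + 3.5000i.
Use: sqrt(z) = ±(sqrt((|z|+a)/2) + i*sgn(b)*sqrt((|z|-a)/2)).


|z| = sqrt(110.25+12.25) = 11.0680
sqrt((|z|+a)/2) = sqrt((11.0680+10.5)/2) = sqrt(10.7840) = 3.2839
sqrt((|z|-a)/2) = sqrt((11.0680-10.5)/2) = sqrt(0.2840) = 0.5329

±(3.2839 + 0.5329i) i.e. 3.2839 + 0.5329i and -3.2839 - 0.5329i


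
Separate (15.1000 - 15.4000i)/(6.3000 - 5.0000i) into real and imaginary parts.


Multiply by conjugate: (15.1000 - 15.4000i)(6.3000 + 5.0000i) / (6.3^2 + (-5)^2)
Numerator real = 15.1*6.3 - (15.4)*(-5) = 172.13
Numerator imag = -15.4*6.3 - 15.1*(-5) = -21.52
Denominator = 64.69
Re(z) = 172.13/64.69 = 2.6608
Im(z) = -21.52/64.69 = -0.3327

Re(z) = 2.6608, Im(z) = -0.3327


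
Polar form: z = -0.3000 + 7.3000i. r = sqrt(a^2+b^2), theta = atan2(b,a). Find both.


r = sqrt(0.09+53.29) = sqrt(53.38) = 7.3062
theta = atan2(7.3, -0.3) = 92.3533 degrees

r = 7.3062, theta = 92.3533 degrees


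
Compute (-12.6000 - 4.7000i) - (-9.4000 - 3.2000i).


Real: -12.6 + 9.4 = -3.2
Imag: -4.7 + 3.2 = -1.5

-3.2000 - 1.5000i


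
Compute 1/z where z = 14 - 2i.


|z|^2 = 196+4 = 200
1/z = (14 + 2i)/200

1/z = 0.0700 + 0.0100i


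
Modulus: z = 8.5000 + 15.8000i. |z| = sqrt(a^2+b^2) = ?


|z| = sqrt(8.5^2 + 15.8^2) = sqrt(72.25 + 249.64) = sqrt(321.89) = 17.9413

|z| = 17.9413


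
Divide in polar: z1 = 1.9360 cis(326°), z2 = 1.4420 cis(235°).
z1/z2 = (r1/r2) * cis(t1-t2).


r = 1.9360 / 1.4420 = 1.3426
theta = 326° - 235° = 91° = 91° (mod 360)

1.3426 cis(91°)


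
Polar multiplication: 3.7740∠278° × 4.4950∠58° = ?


r = 3.7740 * 4.4950 = 16.9641
theta = 278° + 58° = 336° = 336° (mod 360)

16.9641 cis(336°)


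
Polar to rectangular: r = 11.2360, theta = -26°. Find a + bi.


a = 11.2360*cos(-26°) = 11.2360*0.89879 = 10.0988
b = 11.2360*sin(-26°) = 11.2360*(-0.43837) = -4.9255

10.0988 - 4.9255i


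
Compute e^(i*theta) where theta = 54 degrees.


cos(54°) = 0.5878
sin(54°) = 0.8090

e^(i*54°) = 0.5878 + 0.8090i


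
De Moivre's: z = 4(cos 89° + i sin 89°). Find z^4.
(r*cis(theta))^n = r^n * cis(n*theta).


r^4 = 4^4 = 256
n*theta = 4*89° = 356° = 356° (mod 360)
a = 256*cos(356°) = 255.3764
b = 256*sin(356°) = -17.8577

256 cis(356°) = 255.3764 - 17.8577i


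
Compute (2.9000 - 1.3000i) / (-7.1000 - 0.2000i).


Conjugate of z2 = -7.1000 + 0.2000i
Numerator: (2.9000 - 1.3000i)(-7.1000 + 0.2000i) = -20.3300 + 9.8100i
Denominator: (-7.1)^2 + (-0.2)^2 = 50.45
Result = (-20.3300 + 9.8100i)/50.45

-0.4030 + 0.1944i


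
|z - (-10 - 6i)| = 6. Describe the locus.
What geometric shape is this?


|z - z0| = r is a circle with center z0 and radius r.
Center = (-10, -6), radius = 6

Circle with center (-10, -6) and radius 6


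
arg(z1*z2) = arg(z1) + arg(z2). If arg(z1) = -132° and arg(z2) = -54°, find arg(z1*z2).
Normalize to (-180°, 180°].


arg(z1*z2) = -132° - 54° = -186°
Normalized to (-180°, 180°]: 174°

174°


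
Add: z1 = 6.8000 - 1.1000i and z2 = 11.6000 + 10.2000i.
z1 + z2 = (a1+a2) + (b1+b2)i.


Real: 6.8 + 11.6 = 18.4
Imag: -1.1 + 10.2 = 9.1

18.4000 + 9.1000i


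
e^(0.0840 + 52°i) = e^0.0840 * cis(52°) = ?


e^0.0840 = 1.08763
cos(52°) = 0.61566
sin(52°) = 0.788
Real = 1.08763*0.61566 = 0.6696
Imag = 1.08763*0.788 = 0.8571

0.6696 + 0.8571i


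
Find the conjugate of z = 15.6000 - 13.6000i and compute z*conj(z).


z_bar = 15.6000 + 13.6000i
z*z_bar = 15.6^2 + (-13.6)^2 = 243.36 + 184.96 = 428.32

z_bar = 15.6000 + 13.6000i, z*z_bar = 428.32


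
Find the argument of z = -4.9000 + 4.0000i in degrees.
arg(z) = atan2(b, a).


Re = -4.9, Im = 4
arg = atan2(4, -4.9) = 140.7743 degrees

arg(z) = 140.7743 degrees


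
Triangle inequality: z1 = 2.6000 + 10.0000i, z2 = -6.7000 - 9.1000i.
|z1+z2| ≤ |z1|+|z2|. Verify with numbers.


|z1| = sqrt(2.6^2 + 10^2) = sqrt(106.76) = 10.3325
|z2| = sqrt((-6.7)^2 + (-9.1)^2) = sqrt(127.7) = 11.3004
z1+z2 = -4.1000 + 0.9000i
|z1+z2| = sqrt(17.62) = 4.1976
|z1|+|z2| = 10.3325 + 11.3004 = 21.6329

|z1+z2| = 4.1976 ≤ |z1|+|z2| = 21.6329 (verified)


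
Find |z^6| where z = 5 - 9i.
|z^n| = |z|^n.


|z| = sqrt(25+81) = sqrt(106) = 10.2956
|z^6| = |z|^6 = (sqrt(106))^6 = 106^3 = 1191016

|z^6| = 1191016


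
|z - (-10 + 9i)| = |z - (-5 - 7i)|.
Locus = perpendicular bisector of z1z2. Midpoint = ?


Equal distances means the locus is the perpendicular bisector of z1 and z2.
Midpoint = ((-10+(-5))/2, (9+(-7))/2) = (-7.5000, 1.0000)

Perpendicular bisector through (-7.5000, 1.0000)


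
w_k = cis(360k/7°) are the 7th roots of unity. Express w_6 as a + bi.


Angle = 360*6/7 = 308.5714°
a = cos(308.5714°) = 0.6235
b = sin(308.5714°) = -0.7818

0.6235 - 0.7818i


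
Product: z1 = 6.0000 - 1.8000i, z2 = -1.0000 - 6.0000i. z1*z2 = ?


Real = 6*(-1) - (-1.8)*(-6) = -6 - 10.8 = -16.8
Imag = 6*(-6) - (1)*(-1.8) = -36 + 1.8 = -34.2

-16.8000 - 34.2000i


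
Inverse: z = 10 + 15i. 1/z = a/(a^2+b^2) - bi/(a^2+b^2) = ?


|z|^2 = 100+225 = 325
1/z = (10 - 15i)/325

1/z = 0.0308 - 0.0462i


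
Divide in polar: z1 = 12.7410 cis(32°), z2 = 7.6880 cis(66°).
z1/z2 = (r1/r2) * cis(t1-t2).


r = 12.7410 / 7.6880 = 1.6573
theta = 32° - 66° = -34° = 326° (mod 360)

1.6573 cis(326°)


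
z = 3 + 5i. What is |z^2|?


|z| = sqrt(9+25) = sqrt(34) = 5.8310
|z^2| = |z|^2 = (sqrt(34))^2 = 34

|z^2| = 34


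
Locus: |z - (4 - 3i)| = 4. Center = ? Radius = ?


|z - z0| = r is a circle with center z0 and radius r.
Center = (4, -3), radius = 4

Circle with center (4, -3) and radius 4


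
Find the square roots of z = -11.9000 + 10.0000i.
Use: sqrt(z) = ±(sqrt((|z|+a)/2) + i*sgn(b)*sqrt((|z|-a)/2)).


|z| = sqrt(141.61+100) = 15.5438
sqrt((|z|+a)/2) = sqrt((15.5438+(-11.9))/2) = sqrt(1.8219) = 1.3498
sqrt((|z|-a)/2) = sqrt((15.5438-(-11.9))/2) = sqrt(13.7219) = 3.7043

±(1.3498 + 3.7043i) i.e. 1.3498 + 3.7043i and -1.3498 - 3.7043i


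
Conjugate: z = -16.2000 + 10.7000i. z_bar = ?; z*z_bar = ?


z_bar = -16.2000 - 10.7000i
z*z_bar = (-16.2)^2 + 10.7^2 = 262.44 + 114.49 = 376.93

z_bar = -16.2000 - 10.7000i, z*z_bar = 376.93


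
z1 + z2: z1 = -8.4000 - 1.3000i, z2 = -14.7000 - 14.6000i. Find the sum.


Real: -8.4 - 14.7 = -23.1
Imag: -1.3 - 14.6 = -15.9

-23.1000 - 15.9000i


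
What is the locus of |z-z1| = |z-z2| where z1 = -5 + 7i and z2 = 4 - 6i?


Equal distances means the locus is the perpendicular bisector of z1 and z2.
Midpoint = ((-5+4)/2, (7+(-6))/2) = (-0.5000, 0.5000)

Perpendicular bisector through (-0.5000, 0.5000)


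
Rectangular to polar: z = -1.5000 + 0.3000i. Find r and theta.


r = sqrt(2.25+0.09) = sqrt(2.34) = 1.5297
theta = atan2(0.3, -1.5) = 168.6901 degrees

r = 1.5297, theta = 168.6901 degrees


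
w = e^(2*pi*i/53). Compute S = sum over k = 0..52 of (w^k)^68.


The roots are w_k = w^k with w = e^(2*pi*i/53), and (w^k)^68 = (w^68)^k.
So S = 1 + u + u^2 + ... + u^(52) with u = w^68.
68 = 1*53 + 15, so 68 is not a multiple of 53: u = (w^53)^1 * w^15 = w^15 ≠ 1 (w is a primitive 53th root), while u^53 = (w^53)^68 = 1.
Geometric series: S = (1 - u^53)/(1 - u) = (1 - 1)/(1 - u) = 0

S = 0


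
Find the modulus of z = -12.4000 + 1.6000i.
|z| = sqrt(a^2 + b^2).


|z| = sqrt((-12.4)^2 + 1.6^2) = sqrt(153.76 + 2.56) = sqrt(156.32) = 12.5028

|z| = 12.5028


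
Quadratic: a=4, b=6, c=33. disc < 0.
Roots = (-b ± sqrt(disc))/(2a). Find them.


disc = 6^2 - 4*4*33 = 36 - 528 = -492
sqrt(|disc|) = sqrt(492) = 22.1811
Real part = -6/(2*4) = -0.7500
Imag part = 22.1811/(2*4) = 2.7726

-0.7500 ± 2.7726i


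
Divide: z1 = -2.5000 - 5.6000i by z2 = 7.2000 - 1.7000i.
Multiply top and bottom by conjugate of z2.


Conjugate of z2 = 7.2000 + 1.7000i
Numerator: (-2.5000 - 5.6000i)(7.2000 + 1.7000i) = -8.4800 - 44.5700i
Denominator: 7.2^2 + (-1.7)^2 = 54.73
Result = (-8.4800 - 44.5700i)/54.73

-0.1549 - 0.8144i


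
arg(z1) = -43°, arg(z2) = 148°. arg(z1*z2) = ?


arg(z1*z2) = -43° + 148° = 105°
Normalized to (-180°, 180°]: 105°

105°


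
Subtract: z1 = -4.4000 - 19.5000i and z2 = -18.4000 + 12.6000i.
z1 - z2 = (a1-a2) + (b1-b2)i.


Real: -4.4 + 18.4 = 14
Imag: -19.5 - 12.6 = -32.1

14.0000 - 32.1000i


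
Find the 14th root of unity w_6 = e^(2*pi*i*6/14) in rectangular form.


Angle = 360*6/14 = 154.2857°
a = cos(154.2857°) = -0.9010
b = sin(154.2857°) = 0.4339

-0.9010 + 0.4339i


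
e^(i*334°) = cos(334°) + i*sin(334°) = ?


cos(334°) = 0.8988
sin(334°) = -0.4384

e^(i*334°) = 0.8988 - 0.4384i


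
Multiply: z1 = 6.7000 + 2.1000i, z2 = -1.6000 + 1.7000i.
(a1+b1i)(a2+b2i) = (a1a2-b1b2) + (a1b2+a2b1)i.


Real = 6.7*(-1.6) - 2.1*1.7 = -10.72 - 3.57 = -14.29
Imag = 6.7*1.7 - (1.6)*2.1 = 11.39 - (3.36) = 8.03

-14.2900 + 8.0300i


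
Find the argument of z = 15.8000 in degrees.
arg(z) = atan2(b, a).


Re = 15.8, Im = 0
arg = atan2(0, 15.8) = 0 degrees

arg(z) = 0 degrees


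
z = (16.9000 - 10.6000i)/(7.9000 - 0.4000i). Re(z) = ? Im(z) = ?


Multiply by conjugate: (16.9000 - 10.6000i)(7.9000 + 0.4000i) / (7.9^2 + (-0.4)^2)
Numerator real = 16.9*7.9 - (10.6)*(-0.4) = 137.75
Numerator imag = -10.6*7.9 - 16.9*(-0.4) = -76.98
Denominator = 62.57
Re(z) = 137.75/62.57 = 2.2015
Im(z) = -76.98/62.57 = -1.2303

Re(z) = 2.2015, Im(z) = -1.2303


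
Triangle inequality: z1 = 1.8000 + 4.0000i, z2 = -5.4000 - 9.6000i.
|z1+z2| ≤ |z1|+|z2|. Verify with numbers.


|z1| = sqrt(1.8^2 + 4^2) = sqrt(19.24) = 4.3863
|z2| = sqrt((-5.4)^2 + (-9.6)^2) = sqrt(121.32) = 11.0145
z1+z2 = -3.6000 - 5.6000i
|z1+z2| = sqrt(44.32) = 6.6573
|z1|+|z2| = 4.3863 + 11.0145 = 15.4008

|z1+z2| = 6.6573 ≤ |z1|+|z2| = 15.4008 (verified)


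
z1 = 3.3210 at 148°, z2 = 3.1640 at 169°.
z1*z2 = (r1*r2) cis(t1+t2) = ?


r = 3.3210 * 3.1640 = 10.5076
theta = 148° + 169° = 317° = 317° (mod 360)

10.5076 cis(317°)


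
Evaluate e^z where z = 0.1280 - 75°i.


e^0.1280 = 1.1366
cos(-75°) = 0.2588
sin(-75°) = -0.9659
Real = 1.1366*0.2588 = 0.2942
Imag = 1.1366*(-0.9659) = -1.0978

0.2942 - 1.0978i


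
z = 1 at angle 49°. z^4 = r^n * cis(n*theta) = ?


r^4 = 1^4 = 1
n*theta = 4*49° = 196° = 196° (mod 360)
a = 1*cos(196°) = -0.9613
b = 1*sin(196°) = -0.2756

1 cis(196°) = -0.9613 - 0.2756i


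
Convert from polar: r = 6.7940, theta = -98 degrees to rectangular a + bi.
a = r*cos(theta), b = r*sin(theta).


a = 6.7940*cos(-98°) = 6.7940*(-0.13917) = -0.9455
b = 6.7940*sin(-98°) = 6.7940*(-0.99027) = -6.7279

-0.9455 - 6.7279i


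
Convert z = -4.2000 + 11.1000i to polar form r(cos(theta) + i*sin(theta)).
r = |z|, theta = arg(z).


r = sqrt(17.64+123.21) = sqrt(140.85) = 11.8680
theta = atan2(11.1, -4.2) = 110.7256 degrees

r = 11.8680, theta = 110.7256 degrees


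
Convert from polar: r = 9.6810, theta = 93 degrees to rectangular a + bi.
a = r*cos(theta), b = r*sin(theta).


a = 9.6810*cos(93°) = 9.6810*(-0.05234) = -0.5067
b = 9.6810*sin(93°) = 9.6810*0.99863 = 9.6677

-0.5067 + 9.6677i


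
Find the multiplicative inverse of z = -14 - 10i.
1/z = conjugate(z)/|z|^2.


|z|^2 = 196+100 = 296
1/z = (-14 + 10i)/296

1/z = -0.0473 + 0.0338i


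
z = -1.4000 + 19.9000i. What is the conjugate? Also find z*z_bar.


z_bar = -1.4000 - 19.9000i
z*z_bar = (-1.4)^2 + 19.9^2 = 1.96 + 396.01 = 397.97

z_bar = -1.4000 - 19.9000i, z*z_bar = 397.97


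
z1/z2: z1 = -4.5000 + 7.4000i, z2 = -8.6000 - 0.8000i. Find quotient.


Conjugate of z2 = -8.6000 + 0.8000i
Numerator: (-4.5000 + 7.4000i)(-8.6000 + 0.8000i) = 32.7800 - 67.2400i
Denominator: (-8.6)^2 + (-0.8)^2 = 74.6
Result = (32.7800 - 67.2400i)/74.6

0.4394 - 0.9013i


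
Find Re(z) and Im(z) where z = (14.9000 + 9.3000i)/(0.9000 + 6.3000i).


Multiply by conjugate: (14.9000 + 9.3000i)(0.9000 - 6.3000i) / (0.9^2 + 6.3^2)
Numerator real = 14.9*0.9 + 9.3*6.3 = 72
Numerator imag = 9.3*0.9 - 14.9*6.3 = -85.5
Denominator = 40.5
Re(z) = 72/40.5 = 1.7778
Im(z) = -85.5/40.5 = -2.1111

Re(z) = 1.7778, Im(z) = -2.1111


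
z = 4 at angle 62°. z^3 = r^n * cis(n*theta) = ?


r^3 = 4^3 = 64
n*theta = 3*62° = 186° = 186° (mod 360)
a = 64*cos(186°) = -63.6494
b = 64*sin(186°) = -6.6898

64 cis(186°) = -63.6494 - 6.6898i


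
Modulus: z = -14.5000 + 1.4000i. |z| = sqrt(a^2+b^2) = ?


|z| = sqrt((-14.5)^2 + 1.4^2) = sqrt(210.25 + 1.96) = sqrt(212.21) = 14.5674

|z| = 14.5674


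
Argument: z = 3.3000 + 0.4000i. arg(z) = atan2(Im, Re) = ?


Re = 3.3, Im = 0.4
arg = atan2(0.4, 3.3) = 6.9112 degrees

arg(z) = 6.9112 degrees


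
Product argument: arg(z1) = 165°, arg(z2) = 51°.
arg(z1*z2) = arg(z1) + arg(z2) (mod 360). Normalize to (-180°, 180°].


arg(z1*z2) = 165° + 51° = 216°
Normalized to (-180°, 180°]: -144°

-144°


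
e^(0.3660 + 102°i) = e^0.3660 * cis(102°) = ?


e^0.3660 = 1.4420
cos(102°) = -0.2079
sin(102°) = 0.9781
Real = 1.4420*(-0.2079) = -0.2998
Imag = 1.4420*0.9781 = 1.4104

-0.2998 + 1.4104i


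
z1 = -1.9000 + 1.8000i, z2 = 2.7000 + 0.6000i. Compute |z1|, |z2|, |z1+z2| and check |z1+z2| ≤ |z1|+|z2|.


|z1| = sqrt((-1.9)^2 + 1.8^2) = sqrt(6.85) = 2.6173
|z2| = sqrt(2.7^2 + 0.6^2) = sqrt(7.65) = 2.7659
z1+z2 = 0.8000 + 2.4000i
|z1+z2| = sqrt(6.4) = 2.5298
|z1|+|z2| = 2.6173 + 2.7659 = 5.3832

|z1+z2| = 2.5298 ≤ |z1|+|z2| = 5.3832 (verified)


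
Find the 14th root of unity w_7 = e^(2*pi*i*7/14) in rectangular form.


Angle = 360*7/14 = 180°
a = cos(180°) = -1.0000
b = sin(180°) = 0

-1.0000 + 0i


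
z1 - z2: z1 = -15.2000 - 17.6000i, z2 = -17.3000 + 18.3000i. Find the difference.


Real: -15.2 + 17.3 = 2.1
Imag: -17.6 - 18.3 = -35.9

2.1000 - 35.9000i


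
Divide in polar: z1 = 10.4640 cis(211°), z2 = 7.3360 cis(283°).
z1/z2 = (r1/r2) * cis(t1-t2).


r = 10.4640 / 7.3360 = 1.4264
theta = 211° - 283° = -72° = 288° (mod 360)

1.4264 cis(288°)


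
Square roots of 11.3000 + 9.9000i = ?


|z| = sqrt(127.69+98.01) = 15.0233
sqrt((|z|+a)/2) = sqrt((15.0233+11.3)/2) = sqrt(13.1617) = 3.6279
sqrt((|z|-a)/2) = sqrt((15.0233-11.3)/2) = sqrt(1.8617) = 1.3644

±(3.6279 + 1.3644i) i.e. 3.6279 + 1.3644i and -3.6279 - 1.3644i


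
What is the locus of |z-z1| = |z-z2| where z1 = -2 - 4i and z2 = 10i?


Equal distances means the locus is the perpendicular bisector of z1 and z2.
Midpoint = ((-2+0)/2, (-4+10)/2) = (-1.0000, 3.0000)

Perpendicular bisector through (-1.0000, 3.0000)


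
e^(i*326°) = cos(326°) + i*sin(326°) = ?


cos(326°) = 0.8290
sin(326°) = -0.5592

e^(i*326°) = 0.8290 - 0.5592i


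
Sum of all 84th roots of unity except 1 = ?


With w = e^(2*pi*i/84), all 84 of the 84th roots of unity w^0 = 1, w, ..., w^(83) sum to 0: 1 + w + ... + w^(83) = (1 - w^84)/(1 - w) = 0 since w^84 = 1, w ≠ 1.
Removing the root 1: w + w^2 + ... + w^(83) = 0 - 1 = -1

Sum = -1


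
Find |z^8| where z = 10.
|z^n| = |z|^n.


|z| = sqrt(100+0) = sqrt(100) = 10
|z^8| = |z|^8 = 10^8 = 100000000

|z^8| = 100000000


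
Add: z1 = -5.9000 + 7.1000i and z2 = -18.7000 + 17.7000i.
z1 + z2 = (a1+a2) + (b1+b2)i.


Real: -5.9 - 18.7 = -24.6
Imag: 7.1 + 17.7 = 24.8

-24.6000 + 24.8000i


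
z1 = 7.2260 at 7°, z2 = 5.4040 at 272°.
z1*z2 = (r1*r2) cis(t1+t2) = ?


r = 7.2260 * 5.4040 = 39.0493
theta = 7° + 272° = 279° = 279° (mod 360)

39.0493 cis(279°)


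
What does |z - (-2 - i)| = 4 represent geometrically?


|z - z0| = r is a circle with center z0 and radius r.
Center = (-2, -1), radius = 4

Circle with center (-2, -1) and radius 4


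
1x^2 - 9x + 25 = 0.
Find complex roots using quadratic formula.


disc = (-9)^2 - 4*1*25 = 81 - 100 = -19
sqrt(|disc|) = sqrt(19) = 4.3589
Real part = 9/(2*1) = 4.5000
Imag part = 4.3589/(2*1) = 2.1794

4.5000 ± 2.1794i


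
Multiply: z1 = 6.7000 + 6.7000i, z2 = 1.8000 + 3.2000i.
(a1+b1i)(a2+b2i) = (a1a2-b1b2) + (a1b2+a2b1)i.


Real = 6.7*1.8 - 6.7*3.2 = 12.06 - 21.44 = -9.38
Imag = 6.7*3.2 + 1.8*6.7 = 21.44 + 12.06 = 33.5

-9.3800 + 33.5000i


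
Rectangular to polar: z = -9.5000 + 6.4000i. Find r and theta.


r = sqrt(90.25+40.96) = sqrt(131.21) = 11.4547
theta = atan2(6.4, -9.5) = 146.0325 degrees

r = 11.4547, theta = 146.0325 degrees


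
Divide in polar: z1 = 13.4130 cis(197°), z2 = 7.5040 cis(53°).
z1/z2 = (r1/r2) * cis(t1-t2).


r = 13.4130 / 7.5040 = 1.7874
theta = 197° - 53° = 144° = 144° (mod 360)

1.7874 cis(144°)


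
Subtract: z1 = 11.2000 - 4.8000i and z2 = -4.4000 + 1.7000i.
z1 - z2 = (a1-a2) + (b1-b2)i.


Real: 11.2 + 4.4 = 15.6
Imag: -4.8 - 1.7 = -6.5

15.6000 - 6.5000i


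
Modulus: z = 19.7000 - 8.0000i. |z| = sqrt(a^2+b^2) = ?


|z| = sqrt(19.7^2 + (-8)^2) = sqrt(388.09 + 64) = sqrt(452.09) = 21.2624

|z| = 21.2624


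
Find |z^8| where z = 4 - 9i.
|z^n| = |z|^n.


|z| = sqrt(16+81) = sqrt(97) = 9.8489
|z^8| = |z|^8 = (sqrt(97))^8 = 97^4 = 88529281

|z^8| = 88529281


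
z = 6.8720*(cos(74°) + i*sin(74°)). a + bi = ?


a = 6.8720*cos(74°) = 6.8720*0.27564 = 1.8942
b = 6.8720*sin(74°) = 6.8720*0.96126 = 6.6058

1.8942 + 6.6058i


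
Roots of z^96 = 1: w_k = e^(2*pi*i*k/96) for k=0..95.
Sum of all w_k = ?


The sum of all 96th roots of unity is 0.
Geometric series: (1 - w^96)/(1 - w) = (1-1)/(1-w) = 0 since w^96 = 1, w ≠ 1.
Alternatively: coefficient of z^95 in z^96 - 1 is 0.

0


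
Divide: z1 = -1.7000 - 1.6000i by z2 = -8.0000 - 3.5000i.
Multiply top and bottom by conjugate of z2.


Conjugate of z2 = -8.0000 + 3.5000i
Numerator: (-1.7000 - 1.6000i)(-8.0000 + 3.5000i) = 19.2000 + 6.8500i
Denominator: (-8)^2 + (-3.5)^2 = 76.25
Result = (19.2000 + 6.8500i)/76.25

0.2518 + 0.0898i


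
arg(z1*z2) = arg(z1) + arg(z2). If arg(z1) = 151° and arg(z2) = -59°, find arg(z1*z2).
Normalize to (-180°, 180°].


arg(z1*z2) = 151° - 59° = 92°
Normalized to (-180°, 180°]: 92°

92°


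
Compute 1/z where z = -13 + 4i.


|z|^2 = 169+16 = 185
1/z = (-13 - 4i)/185

1/z = -0.0703 - 0.0216i


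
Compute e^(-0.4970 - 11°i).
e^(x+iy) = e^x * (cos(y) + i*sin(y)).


e^-0.4970 = 0.6084
cos(-11°) = 0.9816
sin(-11°) = -0.1908
Real = 0.6084*0.9816 = 0.5972
Imag = 0.6084*(-0.1908) = -0.1161

0.5972 - 0.1161i
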